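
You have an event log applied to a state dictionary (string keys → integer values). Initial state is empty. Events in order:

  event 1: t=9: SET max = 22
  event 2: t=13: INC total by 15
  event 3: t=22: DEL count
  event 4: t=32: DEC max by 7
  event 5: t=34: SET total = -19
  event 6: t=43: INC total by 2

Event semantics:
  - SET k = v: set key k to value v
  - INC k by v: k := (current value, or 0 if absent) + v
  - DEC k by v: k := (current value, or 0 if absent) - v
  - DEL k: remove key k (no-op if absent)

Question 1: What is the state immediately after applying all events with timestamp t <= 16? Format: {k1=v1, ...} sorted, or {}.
Answer: {max=22, total=15}

Derivation:
Apply events with t <= 16 (2 events):
  after event 1 (t=9: SET max = 22): {max=22}
  after event 2 (t=13: INC total by 15): {max=22, total=15}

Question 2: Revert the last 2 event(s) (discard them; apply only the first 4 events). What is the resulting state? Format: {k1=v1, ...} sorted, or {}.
Answer: {max=15, total=15}

Derivation:
Keep first 4 events (discard last 2):
  after event 1 (t=9: SET max = 22): {max=22}
  after event 2 (t=13: INC total by 15): {max=22, total=15}
  after event 3 (t=22: DEL count): {max=22, total=15}
  after event 4 (t=32: DEC max by 7): {max=15, total=15}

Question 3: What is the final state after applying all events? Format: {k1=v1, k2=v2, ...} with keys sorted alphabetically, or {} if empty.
Answer: {max=15, total=-17}

Derivation:
  after event 1 (t=9: SET max = 22): {max=22}
  after event 2 (t=13: INC total by 15): {max=22, total=15}
  after event 3 (t=22: DEL count): {max=22, total=15}
  after event 4 (t=32: DEC max by 7): {max=15, total=15}
  after event 5 (t=34: SET total = -19): {max=15, total=-19}
  after event 6 (t=43: INC total by 2): {max=15, total=-17}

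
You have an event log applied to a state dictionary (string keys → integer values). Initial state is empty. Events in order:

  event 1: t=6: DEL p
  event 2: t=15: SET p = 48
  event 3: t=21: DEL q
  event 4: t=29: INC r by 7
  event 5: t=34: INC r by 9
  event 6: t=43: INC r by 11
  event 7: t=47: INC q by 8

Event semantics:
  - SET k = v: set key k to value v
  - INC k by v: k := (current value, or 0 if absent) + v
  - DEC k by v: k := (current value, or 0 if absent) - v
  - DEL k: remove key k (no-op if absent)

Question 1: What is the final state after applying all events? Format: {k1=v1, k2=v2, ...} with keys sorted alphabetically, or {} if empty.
Answer: {p=48, q=8, r=27}

Derivation:
  after event 1 (t=6: DEL p): {}
  after event 2 (t=15: SET p = 48): {p=48}
  after event 3 (t=21: DEL q): {p=48}
  after event 4 (t=29: INC r by 7): {p=48, r=7}
  after event 5 (t=34: INC r by 9): {p=48, r=16}
  after event 6 (t=43: INC r by 11): {p=48, r=27}
  after event 7 (t=47: INC q by 8): {p=48, q=8, r=27}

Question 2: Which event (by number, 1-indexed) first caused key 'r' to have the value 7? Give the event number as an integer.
Answer: 4

Derivation:
Looking for first event where r becomes 7:
  event 4: r (absent) -> 7  <-- first match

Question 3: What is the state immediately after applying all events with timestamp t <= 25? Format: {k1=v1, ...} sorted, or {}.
Answer: {p=48}

Derivation:
Apply events with t <= 25 (3 events):
  after event 1 (t=6: DEL p): {}
  after event 2 (t=15: SET p = 48): {p=48}
  after event 3 (t=21: DEL q): {p=48}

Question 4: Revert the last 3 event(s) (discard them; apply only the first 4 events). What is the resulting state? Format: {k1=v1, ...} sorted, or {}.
Answer: {p=48, r=7}

Derivation:
Keep first 4 events (discard last 3):
  after event 1 (t=6: DEL p): {}
  after event 2 (t=15: SET p = 48): {p=48}
  after event 3 (t=21: DEL q): {p=48}
  after event 4 (t=29: INC r by 7): {p=48, r=7}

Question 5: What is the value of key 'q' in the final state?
Track key 'q' through all 7 events:
  event 1 (t=6: DEL p): q unchanged
  event 2 (t=15: SET p = 48): q unchanged
  event 3 (t=21: DEL q): q (absent) -> (absent)
  event 4 (t=29: INC r by 7): q unchanged
  event 5 (t=34: INC r by 9): q unchanged
  event 6 (t=43: INC r by 11): q unchanged
  event 7 (t=47: INC q by 8): q (absent) -> 8
Final: q = 8

Answer: 8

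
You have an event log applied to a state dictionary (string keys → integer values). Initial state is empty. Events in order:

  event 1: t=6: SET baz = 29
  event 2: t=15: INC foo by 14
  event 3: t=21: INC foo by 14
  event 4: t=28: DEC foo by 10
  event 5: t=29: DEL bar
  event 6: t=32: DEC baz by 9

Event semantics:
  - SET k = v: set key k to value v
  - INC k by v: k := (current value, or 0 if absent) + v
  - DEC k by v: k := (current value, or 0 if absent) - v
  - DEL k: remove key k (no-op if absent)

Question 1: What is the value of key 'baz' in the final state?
Track key 'baz' through all 6 events:
  event 1 (t=6: SET baz = 29): baz (absent) -> 29
  event 2 (t=15: INC foo by 14): baz unchanged
  event 3 (t=21: INC foo by 14): baz unchanged
  event 4 (t=28: DEC foo by 10): baz unchanged
  event 5 (t=29: DEL bar): baz unchanged
  event 6 (t=32: DEC baz by 9): baz 29 -> 20
Final: baz = 20

Answer: 20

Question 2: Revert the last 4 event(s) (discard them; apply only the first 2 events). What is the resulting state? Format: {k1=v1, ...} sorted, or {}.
Keep first 2 events (discard last 4):
  after event 1 (t=6: SET baz = 29): {baz=29}
  after event 2 (t=15: INC foo by 14): {baz=29, foo=14}

Answer: {baz=29, foo=14}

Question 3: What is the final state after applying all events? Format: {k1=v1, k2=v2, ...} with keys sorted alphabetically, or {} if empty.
Answer: {baz=20, foo=18}

Derivation:
  after event 1 (t=6: SET baz = 29): {baz=29}
  after event 2 (t=15: INC foo by 14): {baz=29, foo=14}
  after event 3 (t=21: INC foo by 14): {baz=29, foo=28}
  after event 4 (t=28: DEC foo by 10): {baz=29, foo=18}
  after event 5 (t=29: DEL bar): {baz=29, foo=18}
  after event 6 (t=32: DEC baz by 9): {baz=20, foo=18}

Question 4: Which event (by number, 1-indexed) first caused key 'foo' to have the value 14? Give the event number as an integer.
Looking for first event where foo becomes 14:
  event 2: foo (absent) -> 14  <-- first match

Answer: 2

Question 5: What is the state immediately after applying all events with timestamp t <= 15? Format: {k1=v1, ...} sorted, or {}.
Answer: {baz=29, foo=14}

Derivation:
Apply events with t <= 15 (2 events):
  after event 1 (t=6: SET baz = 29): {baz=29}
  after event 2 (t=15: INC foo by 14): {baz=29, foo=14}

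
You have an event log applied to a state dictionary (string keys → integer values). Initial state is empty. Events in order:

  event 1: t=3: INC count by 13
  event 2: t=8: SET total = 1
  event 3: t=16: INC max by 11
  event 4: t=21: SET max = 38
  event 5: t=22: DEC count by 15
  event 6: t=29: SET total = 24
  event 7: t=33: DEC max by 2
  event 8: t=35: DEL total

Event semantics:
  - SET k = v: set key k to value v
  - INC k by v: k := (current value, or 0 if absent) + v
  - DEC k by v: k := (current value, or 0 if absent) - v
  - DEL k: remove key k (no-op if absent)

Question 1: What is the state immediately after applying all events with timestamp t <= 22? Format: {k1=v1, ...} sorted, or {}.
Apply events with t <= 22 (5 events):
  after event 1 (t=3: INC count by 13): {count=13}
  after event 2 (t=8: SET total = 1): {count=13, total=1}
  after event 3 (t=16: INC max by 11): {count=13, max=11, total=1}
  after event 4 (t=21: SET max = 38): {count=13, max=38, total=1}
  after event 5 (t=22: DEC count by 15): {count=-2, max=38, total=1}

Answer: {count=-2, max=38, total=1}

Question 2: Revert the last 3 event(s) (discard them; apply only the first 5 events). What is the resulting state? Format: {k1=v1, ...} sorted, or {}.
Answer: {count=-2, max=38, total=1}

Derivation:
Keep first 5 events (discard last 3):
  after event 1 (t=3: INC count by 13): {count=13}
  after event 2 (t=8: SET total = 1): {count=13, total=1}
  after event 3 (t=16: INC max by 11): {count=13, max=11, total=1}
  after event 4 (t=21: SET max = 38): {count=13, max=38, total=1}
  after event 5 (t=22: DEC count by 15): {count=-2, max=38, total=1}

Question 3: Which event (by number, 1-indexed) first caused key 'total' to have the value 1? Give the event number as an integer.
Looking for first event where total becomes 1:
  event 2: total (absent) -> 1  <-- first match

Answer: 2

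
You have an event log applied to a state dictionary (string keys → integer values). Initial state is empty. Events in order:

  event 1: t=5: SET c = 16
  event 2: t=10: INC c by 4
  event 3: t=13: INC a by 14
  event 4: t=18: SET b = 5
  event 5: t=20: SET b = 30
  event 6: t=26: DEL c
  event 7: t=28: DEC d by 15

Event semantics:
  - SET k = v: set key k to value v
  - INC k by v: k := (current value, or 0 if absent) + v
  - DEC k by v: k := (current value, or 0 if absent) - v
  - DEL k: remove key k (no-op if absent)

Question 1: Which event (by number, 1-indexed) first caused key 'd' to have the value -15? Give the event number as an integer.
Looking for first event where d becomes -15:
  event 7: d (absent) -> -15  <-- first match

Answer: 7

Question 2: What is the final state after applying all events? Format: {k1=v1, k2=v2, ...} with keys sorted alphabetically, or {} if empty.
  after event 1 (t=5: SET c = 16): {c=16}
  after event 2 (t=10: INC c by 4): {c=20}
  after event 3 (t=13: INC a by 14): {a=14, c=20}
  after event 4 (t=18: SET b = 5): {a=14, b=5, c=20}
  after event 5 (t=20: SET b = 30): {a=14, b=30, c=20}
  after event 6 (t=26: DEL c): {a=14, b=30}
  after event 7 (t=28: DEC d by 15): {a=14, b=30, d=-15}

Answer: {a=14, b=30, d=-15}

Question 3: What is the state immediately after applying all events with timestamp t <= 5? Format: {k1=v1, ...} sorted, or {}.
Answer: {c=16}

Derivation:
Apply events with t <= 5 (1 events):
  after event 1 (t=5: SET c = 16): {c=16}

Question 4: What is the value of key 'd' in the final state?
Track key 'd' through all 7 events:
  event 1 (t=5: SET c = 16): d unchanged
  event 2 (t=10: INC c by 4): d unchanged
  event 3 (t=13: INC a by 14): d unchanged
  event 4 (t=18: SET b = 5): d unchanged
  event 5 (t=20: SET b = 30): d unchanged
  event 6 (t=26: DEL c): d unchanged
  event 7 (t=28: DEC d by 15): d (absent) -> -15
Final: d = -15

Answer: -15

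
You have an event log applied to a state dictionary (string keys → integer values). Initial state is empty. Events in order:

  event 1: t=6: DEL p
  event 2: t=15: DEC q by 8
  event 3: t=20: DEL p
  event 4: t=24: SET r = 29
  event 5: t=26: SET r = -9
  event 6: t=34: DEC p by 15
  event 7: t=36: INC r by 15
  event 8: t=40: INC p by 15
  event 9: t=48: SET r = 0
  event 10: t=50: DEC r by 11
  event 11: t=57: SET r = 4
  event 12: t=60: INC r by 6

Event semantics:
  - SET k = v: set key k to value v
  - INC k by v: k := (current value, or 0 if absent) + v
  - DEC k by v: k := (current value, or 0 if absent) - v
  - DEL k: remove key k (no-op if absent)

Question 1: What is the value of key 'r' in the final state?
Track key 'r' through all 12 events:
  event 1 (t=6: DEL p): r unchanged
  event 2 (t=15: DEC q by 8): r unchanged
  event 3 (t=20: DEL p): r unchanged
  event 4 (t=24: SET r = 29): r (absent) -> 29
  event 5 (t=26: SET r = -9): r 29 -> -9
  event 6 (t=34: DEC p by 15): r unchanged
  event 7 (t=36: INC r by 15): r -9 -> 6
  event 8 (t=40: INC p by 15): r unchanged
  event 9 (t=48: SET r = 0): r 6 -> 0
  event 10 (t=50: DEC r by 11): r 0 -> -11
  event 11 (t=57: SET r = 4): r -11 -> 4
  event 12 (t=60: INC r by 6): r 4 -> 10
Final: r = 10

Answer: 10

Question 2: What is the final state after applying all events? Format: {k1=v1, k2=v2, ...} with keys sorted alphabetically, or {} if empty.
  after event 1 (t=6: DEL p): {}
  after event 2 (t=15: DEC q by 8): {q=-8}
  after event 3 (t=20: DEL p): {q=-8}
  after event 4 (t=24: SET r = 29): {q=-8, r=29}
  after event 5 (t=26: SET r = -9): {q=-8, r=-9}
  after event 6 (t=34: DEC p by 15): {p=-15, q=-8, r=-9}
  after event 7 (t=36: INC r by 15): {p=-15, q=-8, r=6}
  after event 8 (t=40: INC p by 15): {p=0, q=-8, r=6}
  after event 9 (t=48: SET r = 0): {p=0, q=-8, r=0}
  after event 10 (t=50: DEC r by 11): {p=0, q=-8, r=-11}
  after event 11 (t=57: SET r = 4): {p=0, q=-8, r=4}
  after event 12 (t=60: INC r by 6): {p=0, q=-8, r=10}

Answer: {p=0, q=-8, r=10}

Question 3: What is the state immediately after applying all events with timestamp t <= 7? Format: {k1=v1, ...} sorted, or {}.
Apply events with t <= 7 (1 events):
  after event 1 (t=6: DEL p): {}

Answer: {}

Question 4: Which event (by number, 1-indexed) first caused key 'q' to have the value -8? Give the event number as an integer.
Answer: 2

Derivation:
Looking for first event where q becomes -8:
  event 2: q (absent) -> -8  <-- first match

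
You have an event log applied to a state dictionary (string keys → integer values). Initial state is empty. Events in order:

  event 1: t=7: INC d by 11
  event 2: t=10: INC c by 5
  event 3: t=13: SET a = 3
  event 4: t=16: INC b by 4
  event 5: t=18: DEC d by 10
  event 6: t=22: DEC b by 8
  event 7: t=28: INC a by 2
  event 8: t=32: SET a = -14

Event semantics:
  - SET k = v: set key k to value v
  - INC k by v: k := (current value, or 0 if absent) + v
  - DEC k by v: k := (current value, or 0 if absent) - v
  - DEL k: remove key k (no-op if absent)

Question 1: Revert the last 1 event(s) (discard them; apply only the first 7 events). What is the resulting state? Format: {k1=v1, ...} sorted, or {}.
Answer: {a=5, b=-4, c=5, d=1}

Derivation:
Keep first 7 events (discard last 1):
  after event 1 (t=7: INC d by 11): {d=11}
  after event 2 (t=10: INC c by 5): {c=5, d=11}
  after event 3 (t=13: SET a = 3): {a=3, c=5, d=11}
  after event 4 (t=16: INC b by 4): {a=3, b=4, c=5, d=11}
  after event 5 (t=18: DEC d by 10): {a=3, b=4, c=5, d=1}
  after event 6 (t=22: DEC b by 8): {a=3, b=-4, c=5, d=1}
  after event 7 (t=28: INC a by 2): {a=5, b=-4, c=5, d=1}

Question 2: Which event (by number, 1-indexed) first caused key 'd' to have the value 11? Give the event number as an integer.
Answer: 1

Derivation:
Looking for first event where d becomes 11:
  event 1: d (absent) -> 11  <-- first match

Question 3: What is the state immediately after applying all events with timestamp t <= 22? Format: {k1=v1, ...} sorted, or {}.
Answer: {a=3, b=-4, c=5, d=1}

Derivation:
Apply events with t <= 22 (6 events):
  after event 1 (t=7: INC d by 11): {d=11}
  after event 2 (t=10: INC c by 5): {c=5, d=11}
  after event 3 (t=13: SET a = 3): {a=3, c=5, d=11}
  after event 4 (t=16: INC b by 4): {a=3, b=4, c=5, d=11}
  after event 5 (t=18: DEC d by 10): {a=3, b=4, c=5, d=1}
  after event 6 (t=22: DEC b by 8): {a=3, b=-4, c=5, d=1}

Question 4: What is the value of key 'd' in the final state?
Track key 'd' through all 8 events:
  event 1 (t=7: INC d by 11): d (absent) -> 11
  event 2 (t=10: INC c by 5): d unchanged
  event 3 (t=13: SET a = 3): d unchanged
  event 4 (t=16: INC b by 4): d unchanged
  event 5 (t=18: DEC d by 10): d 11 -> 1
  event 6 (t=22: DEC b by 8): d unchanged
  event 7 (t=28: INC a by 2): d unchanged
  event 8 (t=32: SET a = -14): d unchanged
Final: d = 1

Answer: 1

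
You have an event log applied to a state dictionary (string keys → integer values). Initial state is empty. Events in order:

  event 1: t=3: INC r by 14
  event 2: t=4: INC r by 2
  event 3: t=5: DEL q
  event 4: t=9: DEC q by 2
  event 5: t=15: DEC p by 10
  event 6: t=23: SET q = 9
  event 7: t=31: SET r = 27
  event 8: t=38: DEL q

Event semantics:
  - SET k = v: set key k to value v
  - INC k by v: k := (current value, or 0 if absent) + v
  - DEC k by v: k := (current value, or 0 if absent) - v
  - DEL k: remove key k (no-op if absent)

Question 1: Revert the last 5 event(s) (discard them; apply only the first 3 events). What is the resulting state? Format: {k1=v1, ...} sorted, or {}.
Keep first 3 events (discard last 5):
  after event 1 (t=3: INC r by 14): {r=14}
  after event 2 (t=4: INC r by 2): {r=16}
  after event 3 (t=5: DEL q): {r=16}

Answer: {r=16}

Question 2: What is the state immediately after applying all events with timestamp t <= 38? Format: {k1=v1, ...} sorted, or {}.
Answer: {p=-10, r=27}

Derivation:
Apply events with t <= 38 (8 events):
  after event 1 (t=3: INC r by 14): {r=14}
  after event 2 (t=4: INC r by 2): {r=16}
  after event 3 (t=5: DEL q): {r=16}
  after event 4 (t=9: DEC q by 2): {q=-2, r=16}
  after event 5 (t=15: DEC p by 10): {p=-10, q=-2, r=16}
  after event 6 (t=23: SET q = 9): {p=-10, q=9, r=16}
  after event 7 (t=31: SET r = 27): {p=-10, q=9, r=27}
  after event 8 (t=38: DEL q): {p=-10, r=27}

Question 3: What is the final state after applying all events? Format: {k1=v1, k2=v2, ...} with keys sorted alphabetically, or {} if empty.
Answer: {p=-10, r=27}

Derivation:
  after event 1 (t=3: INC r by 14): {r=14}
  after event 2 (t=4: INC r by 2): {r=16}
  after event 3 (t=5: DEL q): {r=16}
  after event 4 (t=9: DEC q by 2): {q=-2, r=16}
  after event 5 (t=15: DEC p by 10): {p=-10, q=-2, r=16}
  after event 6 (t=23: SET q = 9): {p=-10, q=9, r=16}
  after event 7 (t=31: SET r = 27): {p=-10, q=9, r=27}
  after event 8 (t=38: DEL q): {p=-10, r=27}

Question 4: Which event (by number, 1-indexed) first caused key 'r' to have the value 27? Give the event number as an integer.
Answer: 7

Derivation:
Looking for first event where r becomes 27:
  event 1: r = 14
  event 2: r = 16
  event 3: r = 16
  event 4: r = 16
  event 5: r = 16
  event 6: r = 16
  event 7: r 16 -> 27  <-- first match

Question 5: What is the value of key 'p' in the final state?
Track key 'p' through all 8 events:
  event 1 (t=3: INC r by 14): p unchanged
  event 2 (t=4: INC r by 2): p unchanged
  event 3 (t=5: DEL q): p unchanged
  event 4 (t=9: DEC q by 2): p unchanged
  event 5 (t=15: DEC p by 10): p (absent) -> -10
  event 6 (t=23: SET q = 9): p unchanged
  event 7 (t=31: SET r = 27): p unchanged
  event 8 (t=38: DEL q): p unchanged
Final: p = -10

Answer: -10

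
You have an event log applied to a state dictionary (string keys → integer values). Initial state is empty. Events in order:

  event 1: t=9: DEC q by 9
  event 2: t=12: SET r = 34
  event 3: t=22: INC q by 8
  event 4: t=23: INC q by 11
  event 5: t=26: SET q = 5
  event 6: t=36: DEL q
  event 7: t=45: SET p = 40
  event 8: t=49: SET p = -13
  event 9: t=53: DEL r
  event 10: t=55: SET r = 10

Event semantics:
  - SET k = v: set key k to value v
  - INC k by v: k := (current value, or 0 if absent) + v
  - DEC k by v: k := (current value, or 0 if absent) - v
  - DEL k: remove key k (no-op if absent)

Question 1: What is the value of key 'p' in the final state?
Track key 'p' through all 10 events:
  event 1 (t=9: DEC q by 9): p unchanged
  event 2 (t=12: SET r = 34): p unchanged
  event 3 (t=22: INC q by 8): p unchanged
  event 4 (t=23: INC q by 11): p unchanged
  event 5 (t=26: SET q = 5): p unchanged
  event 6 (t=36: DEL q): p unchanged
  event 7 (t=45: SET p = 40): p (absent) -> 40
  event 8 (t=49: SET p = -13): p 40 -> -13
  event 9 (t=53: DEL r): p unchanged
  event 10 (t=55: SET r = 10): p unchanged
Final: p = -13

Answer: -13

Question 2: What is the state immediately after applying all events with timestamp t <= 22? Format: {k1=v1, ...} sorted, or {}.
Answer: {q=-1, r=34}

Derivation:
Apply events with t <= 22 (3 events):
  after event 1 (t=9: DEC q by 9): {q=-9}
  after event 2 (t=12: SET r = 34): {q=-9, r=34}
  after event 3 (t=22: INC q by 8): {q=-1, r=34}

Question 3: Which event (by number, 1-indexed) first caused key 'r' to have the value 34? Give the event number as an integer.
Looking for first event where r becomes 34:
  event 2: r (absent) -> 34  <-- first match

Answer: 2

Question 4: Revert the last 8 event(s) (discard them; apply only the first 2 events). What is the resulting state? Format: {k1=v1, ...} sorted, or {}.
Keep first 2 events (discard last 8):
  after event 1 (t=9: DEC q by 9): {q=-9}
  after event 2 (t=12: SET r = 34): {q=-9, r=34}

Answer: {q=-9, r=34}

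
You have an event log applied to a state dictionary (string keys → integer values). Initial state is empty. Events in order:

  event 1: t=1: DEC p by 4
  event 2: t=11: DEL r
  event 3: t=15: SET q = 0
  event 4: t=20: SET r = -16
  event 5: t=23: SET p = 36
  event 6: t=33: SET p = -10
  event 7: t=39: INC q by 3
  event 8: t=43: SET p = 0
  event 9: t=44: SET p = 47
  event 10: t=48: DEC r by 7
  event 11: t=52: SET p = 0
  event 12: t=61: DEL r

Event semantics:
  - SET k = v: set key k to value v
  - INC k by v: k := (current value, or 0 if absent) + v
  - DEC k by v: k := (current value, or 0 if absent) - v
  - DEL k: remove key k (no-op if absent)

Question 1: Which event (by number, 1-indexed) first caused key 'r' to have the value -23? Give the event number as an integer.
Answer: 10

Derivation:
Looking for first event where r becomes -23:
  event 4: r = -16
  event 5: r = -16
  event 6: r = -16
  event 7: r = -16
  event 8: r = -16
  event 9: r = -16
  event 10: r -16 -> -23  <-- first match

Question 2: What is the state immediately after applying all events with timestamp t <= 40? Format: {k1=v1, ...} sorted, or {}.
Apply events with t <= 40 (7 events):
  after event 1 (t=1: DEC p by 4): {p=-4}
  after event 2 (t=11: DEL r): {p=-4}
  after event 3 (t=15: SET q = 0): {p=-4, q=0}
  after event 4 (t=20: SET r = -16): {p=-4, q=0, r=-16}
  after event 5 (t=23: SET p = 36): {p=36, q=0, r=-16}
  after event 6 (t=33: SET p = -10): {p=-10, q=0, r=-16}
  after event 7 (t=39: INC q by 3): {p=-10, q=3, r=-16}

Answer: {p=-10, q=3, r=-16}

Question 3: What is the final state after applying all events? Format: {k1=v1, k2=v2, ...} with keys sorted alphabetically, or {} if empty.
  after event 1 (t=1: DEC p by 4): {p=-4}
  after event 2 (t=11: DEL r): {p=-4}
  after event 3 (t=15: SET q = 0): {p=-4, q=0}
  after event 4 (t=20: SET r = -16): {p=-4, q=0, r=-16}
  after event 5 (t=23: SET p = 36): {p=36, q=0, r=-16}
  after event 6 (t=33: SET p = -10): {p=-10, q=0, r=-16}
  after event 7 (t=39: INC q by 3): {p=-10, q=3, r=-16}
  after event 8 (t=43: SET p = 0): {p=0, q=3, r=-16}
  after event 9 (t=44: SET p = 47): {p=47, q=3, r=-16}
  after event 10 (t=48: DEC r by 7): {p=47, q=3, r=-23}
  after event 11 (t=52: SET p = 0): {p=0, q=3, r=-23}
  after event 12 (t=61: DEL r): {p=0, q=3}

Answer: {p=0, q=3}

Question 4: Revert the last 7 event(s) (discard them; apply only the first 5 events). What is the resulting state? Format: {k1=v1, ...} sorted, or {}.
Keep first 5 events (discard last 7):
  after event 1 (t=1: DEC p by 4): {p=-4}
  after event 2 (t=11: DEL r): {p=-4}
  after event 3 (t=15: SET q = 0): {p=-4, q=0}
  after event 4 (t=20: SET r = -16): {p=-4, q=0, r=-16}
  after event 5 (t=23: SET p = 36): {p=36, q=0, r=-16}

Answer: {p=36, q=0, r=-16}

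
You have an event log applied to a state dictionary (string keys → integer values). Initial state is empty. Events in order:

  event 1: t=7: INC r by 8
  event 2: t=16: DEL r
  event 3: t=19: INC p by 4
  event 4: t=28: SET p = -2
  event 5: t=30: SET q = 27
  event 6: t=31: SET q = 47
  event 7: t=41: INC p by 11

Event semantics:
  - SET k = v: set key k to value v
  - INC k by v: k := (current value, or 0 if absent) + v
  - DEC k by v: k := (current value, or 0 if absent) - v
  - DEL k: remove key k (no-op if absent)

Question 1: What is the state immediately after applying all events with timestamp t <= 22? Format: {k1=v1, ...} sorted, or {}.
Apply events with t <= 22 (3 events):
  after event 1 (t=7: INC r by 8): {r=8}
  after event 2 (t=16: DEL r): {}
  after event 3 (t=19: INC p by 4): {p=4}

Answer: {p=4}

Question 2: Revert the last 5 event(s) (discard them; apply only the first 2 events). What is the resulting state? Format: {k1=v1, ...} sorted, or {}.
Answer: {}

Derivation:
Keep first 2 events (discard last 5):
  after event 1 (t=7: INC r by 8): {r=8}
  after event 2 (t=16: DEL r): {}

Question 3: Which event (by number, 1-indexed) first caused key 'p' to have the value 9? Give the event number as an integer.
Looking for first event where p becomes 9:
  event 3: p = 4
  event 4: p = -2
  event 5: p = -2
  event 6: p = -2
  event 7: p -2 -> 9  <-- first match

Answer: 7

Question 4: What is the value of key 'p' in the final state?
Answer: 9

Derivation:
Track key 'p' through all 7 events:
  event 1 (t=7: INC r by 8): p unchanged
  event 2 (t=16: DEL r): p unchanged
  event 3 (t=19: INC p by 4): p (absent) -> 4
  event 4 (t=28: SET p = -2): p 4 -> -2
  event 5 (t=30: SET q = 27): p unchanged
  event 6 (t=31: SET q = 47): p unchanged
  event 7 (t=41: INC p by 11): p -2 -> 9
Final: p = 9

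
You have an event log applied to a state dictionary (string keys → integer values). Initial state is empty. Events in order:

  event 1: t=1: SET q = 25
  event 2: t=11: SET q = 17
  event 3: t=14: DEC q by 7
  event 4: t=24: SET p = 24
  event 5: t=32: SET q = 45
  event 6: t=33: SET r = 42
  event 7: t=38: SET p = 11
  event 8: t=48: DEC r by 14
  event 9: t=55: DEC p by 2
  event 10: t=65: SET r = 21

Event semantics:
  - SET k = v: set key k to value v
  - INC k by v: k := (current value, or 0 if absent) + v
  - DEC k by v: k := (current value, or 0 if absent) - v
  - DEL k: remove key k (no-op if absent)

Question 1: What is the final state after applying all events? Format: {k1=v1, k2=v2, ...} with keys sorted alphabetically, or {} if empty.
  after event 1 (t=1: SET q = 25): {q=25}
  after event 2 (t=11: SET q = 17): {q=17}
  after event 3 (t=14: DEC q by 7): {q=10}
  after event 4 (t=24: SET p = 24): {p=24, q=10}
  after event 5 (t=32: SET q = 45): {p=24, q=45}
  after event 6 (t=33: SET r = 42): {p=24, q=45, r=42}
  after event 7 (t=38: SET p = 11): {p=11, q=45, r=42}
  after event 8 (t=48: DEC r by 14): {p=11, q=45, r=28}
  after event 9 (t=55: DEC p by 2): {p=9, q=45, r=28}
  after event 10 (t=65: SET r = 21): {p=9, q=45, r=21}

Answer: {p=9, q=45, r=21}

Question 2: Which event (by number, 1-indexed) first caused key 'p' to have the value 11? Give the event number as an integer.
Looking for first event where p becomes 11:
  event 4: p = 24
  event 5: p = 24
  event 6: p = 24
  event 7: p 24 -> 11  <-- first match

Answer: 7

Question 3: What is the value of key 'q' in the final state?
Answer: 45

Derivation:
Track key 'q' through all 10 events:
  event 1 (t=1: SET q = 25): q (absent) -> 25
  event 2 (t=11: SET q = 17): q 25 -> 17
  event 3 (t=14: DEC q by 7): q 17 -> 10
  event 4 (t=24: SET p = 24): q unchanged
  event 5 (t=32: SET q = 45): q 10 -> 45
  event 6 (t=33: SET r = 42): q unchanged
  event 7 (t=38: SET p = 11): q unchanged
  event 8 (t=48: DEC r by 14): q unchanged
  event 9 (t=55: DEC p by 2): q unchanged
  event 10 (t=65: SET r = 21): q unchanged
Final: q = 45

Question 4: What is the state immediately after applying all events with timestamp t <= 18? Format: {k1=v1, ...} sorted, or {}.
Answer: {q=10}

Derivation:
Apply events with t <= 18 (3 events):
  after event 1 (t=1: SET q = 25): {q=25}
  after event 2 (t=11: SET q = 17): {q=17}
  after event 3 (t=14: DEC q by 7): {q=10}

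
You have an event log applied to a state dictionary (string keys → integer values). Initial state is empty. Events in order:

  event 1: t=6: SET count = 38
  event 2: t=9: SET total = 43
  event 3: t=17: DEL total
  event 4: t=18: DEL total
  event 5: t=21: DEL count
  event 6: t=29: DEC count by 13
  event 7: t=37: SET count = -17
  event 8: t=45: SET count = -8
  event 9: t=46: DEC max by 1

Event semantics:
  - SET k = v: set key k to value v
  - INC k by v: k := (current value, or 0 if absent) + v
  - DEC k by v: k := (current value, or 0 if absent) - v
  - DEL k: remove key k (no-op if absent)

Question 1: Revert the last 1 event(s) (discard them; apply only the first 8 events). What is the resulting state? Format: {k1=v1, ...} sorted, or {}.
Keep first 8 events (discard last 1):
  after event 1 (t=6: SET count = 38): {count=38}
  after event 2 (t=9: SET total = 43): {count=38, total=43}
  after event 3 (t=17: DEL total): {count=38}
  after event 4 (t=18: DEL total): {count=38}
  after event 5 (t=21: DEL count): {}
  after event 6 (t=29: DEC count by 13): {count=-13}
  after event 7 (t=37: SET count = -17): {count=-17}
  after event 8 (t=45: SET count = -8): {count=-8}

Answer: {count=-8}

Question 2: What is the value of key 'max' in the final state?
Answer: -1

Derivation:
Track key 'max' through all 9 events:
  event 1 (t=6: SET count = 38): max unchanged
  event 2 (t=9: SET total = 43): max unchanged
  event 3 (t=17: DEL total): max unchanged
  event 4 (t=18: DEL total): max unchanged
  event 5 (t=21: DEL count): max unchanged
  event 6 (t=29: DEC count by 13): max unchanged
  event 7 (t=37: SET count = -17): max unchanged
  event 8 (t=45: SET count = -8): max unchanged
  event 9 (t=46: DEC max by 1): max (absent) -> -1
Final: max = -1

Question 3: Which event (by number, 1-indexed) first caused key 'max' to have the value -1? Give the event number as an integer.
Looking for first event where max becomes -1:
  event 9: max (absent) -> -1  <-- first match

Answer: 9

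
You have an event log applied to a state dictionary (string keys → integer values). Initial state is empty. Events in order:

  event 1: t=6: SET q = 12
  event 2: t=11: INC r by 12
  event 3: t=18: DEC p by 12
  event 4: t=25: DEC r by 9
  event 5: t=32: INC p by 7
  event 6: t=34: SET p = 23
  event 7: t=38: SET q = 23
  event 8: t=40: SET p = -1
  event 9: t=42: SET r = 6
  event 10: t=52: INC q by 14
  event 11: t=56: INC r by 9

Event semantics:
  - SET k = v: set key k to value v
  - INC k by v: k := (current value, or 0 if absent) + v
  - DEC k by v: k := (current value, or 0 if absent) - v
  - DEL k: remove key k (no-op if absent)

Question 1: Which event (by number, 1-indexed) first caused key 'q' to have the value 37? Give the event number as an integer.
Looking for first event where q becomes 37:
  event 1: q = 12
  event 2: q = 12
  event 3: q = 12
  event 4: q = 12
  event 5: q = 12
  event 6: q = 12
  event 7: q = 23
  event 8: q = 23
  event 9: q = 23
  event 10: q 23 -> 37  <-- first match

Answer: 10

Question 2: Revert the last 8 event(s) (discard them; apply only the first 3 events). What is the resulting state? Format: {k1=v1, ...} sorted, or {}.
Answer: {p=-12, q=12, r=12}

Derivation:
Keep first 3 events (discard last 8):
  after event 1 (t=6: SET q = 12): {q=12}
  after event 2 (t=11: INC r by 12): {q=12, r=12}
  after event 3 (t=18: DEC p by 12): {p=-12, q=12, r=12}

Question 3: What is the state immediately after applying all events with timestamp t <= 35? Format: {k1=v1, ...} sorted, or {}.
Apply events with t <= 35 (6 events):
  after event 1 (t=6: SET q = 12): {q=12}
  after event 2 (t=11: INC r by 12): {q=12, r=12}
  after event 3 (t=18: DEC p by 12): {p=-12, q=12, r=12}
  after event 4 (t=25: DEC r by 9): {p=-12, q=12, r=3}
  after event 5 (t=32: INC p by 7): {p=-5, q=12, r=3}
  after event 6 (t=34: SET p = 23): {p=23, q=12, r=3}

Answer: {p=23, q=12, r=3}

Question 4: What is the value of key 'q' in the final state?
Answer: 37

Derivation:
Track key 'q' through all 11 events:
  event 1 (t=6: SET q = 12): q (absent) -> 12
  event 2 (t=11: INC r by 12): q unchanged
  event 3 (t=18: DEC p by 12): q unchanged
  event 4 (t=25: DEC r by 9): q unchanged
  event 5 (t=32: INC p by 7): q unchanged
  event 6 (t=34: SET p = 23): q unchanged
  event 7 (t=38: SET q = 23): q 12 -> 23
  event 8 (t=40: SET p = -1): q unchanged
  event 9 (t=42: SET r = 6): q unchanged
  event 10 (t=52: INC q by 14): q 23 -> 37
  event 11 (t=56: INC r by 9): q unchanged
Final: q = 37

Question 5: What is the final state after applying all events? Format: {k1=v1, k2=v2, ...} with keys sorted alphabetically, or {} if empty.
Answer: {p=-1, q=37, r=15}

Derivation:
  after event 1 (t=6: SET q = 12): {q=12}
  after event 2 (t=11: INC r by 12): {q=12, r=12}
  after event 3 (t=18: DEC p by 12): {p=-12, q=12, r=12}
  after event 4 (t=25: DEC r by 9): {p=-12, q=12, r=3}
  after event 5 (t=32: INC p by 7): {p=-5, q=12, r=3}
  after event 6 (t=34: SET p = 23): {p=23, q=12, r=3}
  after event 7 (t=38: SET q = 23): {p=23, q=23, r=3}
  after event 8 (t=40: SET p = -1): {p=-1, q=23, r=3}
  after event 9 (t=42: SET r = 6): {p=-1, q=23, r=6}
  after event 10 (t=52: INC q by 14): {p=-1, q=37, r=6}
  after event 11 (t=56: INC r by 9): {p=-1, q=37, r=15}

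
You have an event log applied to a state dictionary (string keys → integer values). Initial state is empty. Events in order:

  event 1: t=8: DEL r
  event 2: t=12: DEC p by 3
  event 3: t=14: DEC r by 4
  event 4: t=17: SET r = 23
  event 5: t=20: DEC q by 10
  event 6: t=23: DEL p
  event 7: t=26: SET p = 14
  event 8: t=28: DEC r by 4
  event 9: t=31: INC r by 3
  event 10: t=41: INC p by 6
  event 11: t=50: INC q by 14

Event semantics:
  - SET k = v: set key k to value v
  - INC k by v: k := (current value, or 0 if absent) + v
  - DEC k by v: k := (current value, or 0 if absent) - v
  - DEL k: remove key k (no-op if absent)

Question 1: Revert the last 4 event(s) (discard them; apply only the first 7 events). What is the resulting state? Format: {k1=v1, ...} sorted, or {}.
Keep first 7 events (discard last 4):
  after event 1 (t=8: DEL r): {}
  after event 2 (t=12: DEC p by 3): {p=-3}
  after event 3 (t=14: DEC r by 4): {p=-3, r=-4}
  after event 4 (t=17: SET r = 23): {p=-3, r=23}
  after event 5 (t=20: DEC q by 10): {p=-3, q=-10, r=23}
  after event 6 (t=23: DEL p): {q=-10, r=23}
  after event 7 (t=26: SET p = 14): {p=14, q=-10, r=23}

Answer: {p=14, q=-10, r=23}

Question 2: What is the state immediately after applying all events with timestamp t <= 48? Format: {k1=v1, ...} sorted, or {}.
Apply events with t <= 48 (10 events):
  after event 1 (t=8: DEL r): {}
  after event 2 (t=12: DEC p by 3): {p=-3}
  after event 3 (t=14: DEC r by 4): {p=-3, r=-4}
  after event 4 (t=17: SET r = 23): {p=-3, r=23}
  after event 5 (t=20: DEC q by 10): {p=-3, q=-10, r=23}
  after event 6 (t=23: DEL p): {q=-10, r=23}
  after event 7 (t=26: SET p = 14): {p=14, q=-10, r=23}
  after event 8 (t=28: DEC r by 4): {p=14, q=-10, r=19}
  after event 9 (t=31: INC r by 3): {p=14, q=-10, r=22}
  after event 10 (t=41: INC p by 6): {p=20, q=-10, r=22}

Answer: {p=20, q=-10, r=22}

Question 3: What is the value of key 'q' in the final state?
Answer: 4

Derivation:
Track key 'q' through all 11 events:
  event 1 (t=8: DEL r): q unchanged
  event 2 (t=12: DEC p by 3): q unchanged
  event 3 (t=14: DEC r by 4): q unchanged
  event 4 (t=17: SET r = 23): q unchanged
  event 5 (t=20: DEC q by 10): q (absent) -> -10
  event 6 (t=23: DEL p): q unchanged
  event 7 (t=26: SET p = 14): q unchanged
  event 8 (t=28: DEC r by 4): q unchanged
  event 9 (t=31: INC r by 3): q unchanged
  event 10 (t=41: INC p by 6): q unchanged
  event 11 (t=50: INC q by 14): q -10 -> 4
Final: q = 4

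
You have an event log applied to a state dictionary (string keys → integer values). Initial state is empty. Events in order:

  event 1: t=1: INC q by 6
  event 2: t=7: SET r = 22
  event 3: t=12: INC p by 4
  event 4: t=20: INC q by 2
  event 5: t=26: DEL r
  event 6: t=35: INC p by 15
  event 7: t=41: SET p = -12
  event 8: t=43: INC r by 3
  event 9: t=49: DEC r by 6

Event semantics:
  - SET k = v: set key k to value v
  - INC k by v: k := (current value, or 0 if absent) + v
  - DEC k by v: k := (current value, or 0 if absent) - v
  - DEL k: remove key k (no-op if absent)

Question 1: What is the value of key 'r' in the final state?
Track key 'r' through all 9 events:
  event 1 (t=1: INC q by 6): r unchanged
  event 2 (t=7: SET r = 22): r (absent) -> 22
  event 3 (t=12: INC p by 4): r unchanged
  event 4 (t=20: INC q by 2): r unchanged
  event 5 (t=26: DEL r): r 22 -> (absent)
  event 6 (t=35: INC p by 15): r unchanged
  event 7 (t=41: SET p = -12): r unchanged
  event 8 (t=43: INC r by 3): r (absent) -> 3
  event 9 (t=49: DEC r by 6): r 3 -> -3
Final: r = -3

Answer: -3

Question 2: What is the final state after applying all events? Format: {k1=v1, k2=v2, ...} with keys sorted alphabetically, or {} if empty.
  after event 1 (t=1: INC q by 6): {q=6}
  after event 2 (t=7: SET r = 22): {q=6, r=22}
  after event 3 (t=12: INC p by 4): {p=4, q=6, r=22}
  after event 4 (t=20: INC q by 2): {p=4, q=8, r=22}
  after event 5 (t=26: DEL r): {p=4, q=8}
  after event 6 (t=35: INC p by 15): {p=19, q=8}
  after event 7 (t=41: SET p = -12): {p=-12, q=8}
  after event 8 (t=43: INC r by 3): {p=-12, q=8, r=3}
  after event 9 (t=49: DEC r by 6): {p=-12, q=8, r=-3}

Answer: {p=-12, q=8, r=-3}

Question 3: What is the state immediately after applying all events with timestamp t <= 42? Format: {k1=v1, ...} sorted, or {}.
Apply events with t <= 42 (7 events):
  after event 1 (t=1: INC q by 6): {q=6}
  after event 2 (t=7: SET r = 22): {q=6, r=22}
  after event 3 (t=12: INC p by 4): {p=4, q=6, r=22}
  after event 4 (t=20: INC q by 2): {p=4, q=8, r=22}
  after event 5 (t=26: DEL r): {p=4, q=8}
  after event 6 (t=35: INC p by 15): {p=19, q=8}
  after event 7 (t=41: SET p = -12): {p=-12, q=8}

Answer: {p=-12, q=8}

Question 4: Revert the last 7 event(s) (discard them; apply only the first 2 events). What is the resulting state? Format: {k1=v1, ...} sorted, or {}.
Keep first 2 events (discard last 7):
  after event 1 (t=1: INC q by 6): {q=6}
  after event 2 (t=7: SET r = 22): {q=6, r=22}

Answer: {q=6, r=22}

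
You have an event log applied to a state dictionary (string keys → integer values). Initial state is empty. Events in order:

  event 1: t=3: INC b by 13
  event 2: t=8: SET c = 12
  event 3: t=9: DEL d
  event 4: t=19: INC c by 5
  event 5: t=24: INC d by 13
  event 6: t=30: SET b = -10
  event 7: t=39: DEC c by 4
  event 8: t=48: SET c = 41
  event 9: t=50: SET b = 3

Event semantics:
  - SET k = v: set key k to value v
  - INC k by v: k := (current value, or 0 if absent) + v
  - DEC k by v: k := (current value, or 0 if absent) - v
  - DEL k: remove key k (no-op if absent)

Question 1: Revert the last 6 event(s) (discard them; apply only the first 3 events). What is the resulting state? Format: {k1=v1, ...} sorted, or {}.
Answer: {b=13, c=12}

Derivation:
Keep first 3 events (discard last 6):
  after event 1 (t=3: INC b by 13): {b=13}
  after event 2 (t=8: SET c = 12): {b=13, c=12}
  after event 3 (t=9: DEL d): {b=13, c=12}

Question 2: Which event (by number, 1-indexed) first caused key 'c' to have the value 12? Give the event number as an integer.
Answer: 2

Derivation:
Looking for first event where c becomes 12:
  event 2: c (absent) -> 12  <-- first match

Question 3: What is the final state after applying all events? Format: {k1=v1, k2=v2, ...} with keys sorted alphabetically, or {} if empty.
  after event 1 (t=3: INC b by 13): {b=13}
  after event 2 (t=8: SET c = 12): {b=13, c=12}
  after event 3 (t=9: DEL d): {b=13, c=12}
  after event 4 (t=19: INC c by 5): {b=13, c=17}
  after event 5 (t=24: INC d by 13): {b=13, c=17, d=13}
  after event 6 (t=30: SET b = -10): {b=-10, c=17, d=13}
  after event 7 (t=39: DEC c by 4): {b=-10, c=13, d=13}
  after event 8 (t=48: SET c = 41): {b=-10, c=41, d=13}
  after event 9 (t=50: SET b = 3): {b=3, c=41, d=13}

Answer: {b=3, c=41, d=13}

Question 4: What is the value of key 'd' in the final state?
Answer: 13

Derivation:
Track key 'd' through all 9 events:
  event 1 (t=3: INC b by 13): d unchanged
  event 2 (t=8: SET c = 12): d unchanged
  event 3 (t=9: DEL d): d (absent) -> (absent)
  event 4 (t=19: INC c by 5): d unchanged
  event 5 (t=24: INC d by 13): d (absent) -> 13
  event 6 (t=30: SET b = -10): d unchanged
  event 7 (t=39: DEC c by 4): d unchanged
  event 8 (t=48: SET c = 41): d unchanged
  event 9 (t=50: SET b = 3): d unchanged
Final: d = 13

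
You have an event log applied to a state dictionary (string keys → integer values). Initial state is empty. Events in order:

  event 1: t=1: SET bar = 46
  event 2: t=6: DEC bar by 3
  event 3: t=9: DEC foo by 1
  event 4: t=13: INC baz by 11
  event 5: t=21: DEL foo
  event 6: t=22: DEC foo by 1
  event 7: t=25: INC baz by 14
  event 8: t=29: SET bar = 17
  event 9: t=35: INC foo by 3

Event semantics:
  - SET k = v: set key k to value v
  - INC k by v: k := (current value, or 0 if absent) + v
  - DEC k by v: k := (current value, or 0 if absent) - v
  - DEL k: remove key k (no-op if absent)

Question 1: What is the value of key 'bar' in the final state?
Answer: 17

Derivation:
Track key 'bar' through all 9 events:
  event 1 (t=1: SET bar = 46): bar (absent) -> 46
  event 2 (t=6: DEC bar by 3): bar 46 -> 43
  event 3 (t=9: DEC foo by 1): bar unchanged
  event 4 (t=13: INC baz by 11): bar unchanged
  event 5 (t=21: DEL foo): bar unchanged
  event 6 (t=22: DEC foo by 1): bar unchanged
  event 7 (t=25: INC baz by 14): bar unchanged
  event 8 (t=29: SET bar = 17): bar 43 -> 17
  event 9 (t=35: INC foo by 3): bar unchanged
Final: bar = 17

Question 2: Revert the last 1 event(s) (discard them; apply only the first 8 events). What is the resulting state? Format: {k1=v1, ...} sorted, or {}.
Keep first 8 events (discard last 1):
  after event 1 (t=1: SET bar = 46): {bar=46}
  after event 2 (t=6: DEC bar by 3): {bar=43}
  after event 3 (t=9: DEC foo by 1): {bar=43, foo=-1}
  after event 4 (t=13: INC baz by 11): {bar=43, baz=11, foo=-1}
  after event 5 (t=21: DEL foo): {bar=43, baz=11}
  after event 6 (t=22: DEC foo by 1): {bar=43, baz=11, foo=-1}
  after event 7 (t=25: INC baz by 14): {bar=43, baz=25, foo=-1}
  after event 8 (t=29: SET bar = 17): {bar=17, baz=25, foo=-1}

Answer: {bar=17, baz=25, foo=-1}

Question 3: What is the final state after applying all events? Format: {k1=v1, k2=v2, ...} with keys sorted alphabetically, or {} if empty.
Answer: {bar=17, baz=25, foo=2}

Derivation:
  after event 1 (t=1: SET bar = 46): {bar=46}
  after event 2 (t=6: DEC bar by 3): {bar=43}
  after event 3 (t=9: DEC foo by 1): {bar=43, foo=-1}
  after event 4 (t=13: INC baz by 11): {bar=43, baz=11, foo=-1}
  after event 5 (t=21: DEL foo): {bar=43, baz=11}
  after event 6 (t=22: DEC foo by 1): {bar=43, baz=11, foo=-1}
  after event 7 (t=25: INC baz by 14): {bar=43, baz=25, foo=-1}
  after event 8 (t=29: SET bar = 17): {bar=17, baz=25, foo=-1}
  after event 9 (t=35: INC foo by 3): {bar=17, baz=25, foo=2}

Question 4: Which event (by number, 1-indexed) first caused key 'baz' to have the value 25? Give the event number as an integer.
Looking for first event where baz becomes 25:
  event 4: baz = 11
  event 5: baz = 11
  event 6: baz = 11
  event 7: baz 11 -> 25  <-- first match

Answer: 7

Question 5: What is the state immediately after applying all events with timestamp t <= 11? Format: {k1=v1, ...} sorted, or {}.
Answer: {bar=43, foo=-1}

Derivation:
Apply events with t <= 11 (3 events):
  after event 1 (t=1: SET bar = 46): {bar=46}
  after event 2 (t=6: DEC bar by 3): {bar=43}
  after event 3 (t=9: DEC foo by 1): {bar=43, foo=-1}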